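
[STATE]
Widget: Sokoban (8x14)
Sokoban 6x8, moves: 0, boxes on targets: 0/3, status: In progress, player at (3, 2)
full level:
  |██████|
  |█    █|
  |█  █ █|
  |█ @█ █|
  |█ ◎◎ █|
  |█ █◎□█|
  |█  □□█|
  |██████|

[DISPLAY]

██████  
█    █  
█  █ █  
█ @█ █  
█ ◎◎ █  
█ █◎□█  
█  □□█  
██████  
Moves: 0
        
        
        
        
        


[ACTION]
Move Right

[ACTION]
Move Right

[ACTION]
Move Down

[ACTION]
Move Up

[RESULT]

██████  
█    █  
█  █ █  
█ @█ █  
█ ◎◎ █  
█ █◎□█  
█  □□█  
██████  
Moves: 2
        
        
        
        
        


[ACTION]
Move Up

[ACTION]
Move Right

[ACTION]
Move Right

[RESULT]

██████  
█    █  
█ @█ █  
█  █ █  
█ ◎◎ █  
█ █◎□█  
█  □□█  
██████  
Moves: 3
        
        
        
        
        


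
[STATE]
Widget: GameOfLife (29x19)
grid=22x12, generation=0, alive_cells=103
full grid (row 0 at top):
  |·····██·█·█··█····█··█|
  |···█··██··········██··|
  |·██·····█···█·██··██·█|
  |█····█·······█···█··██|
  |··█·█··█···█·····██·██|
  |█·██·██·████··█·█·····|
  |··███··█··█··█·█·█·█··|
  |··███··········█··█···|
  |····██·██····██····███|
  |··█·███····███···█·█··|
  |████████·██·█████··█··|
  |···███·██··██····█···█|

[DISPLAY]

Gen: 0                       
·····██·█·█··█····█··█       
···█··██··········██··       
·██·····█···█·██··██·█       
█····█·······█···█··██       
··█·█··█···█·····██·██       
█·██·██·████··█·█·····       
··███··█··█··█·█·█·█··       
··███··········█··█···       
····██·██····██····███       
··█·███····███···█·█··       
████████·██·█████··█··       
···███·██··██····█···█       
                             
                             
                             
                             
                             
                             


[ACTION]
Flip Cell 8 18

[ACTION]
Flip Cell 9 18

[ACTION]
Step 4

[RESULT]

Gen: 4                       
·······█··············       
·██··█··█········██···       
·███·█·█·········███··       
···██·██·········███··       
···██·······█·█····███       
····██····█·█·█···███·       
··········████···█··█·       
··█·····███·····██··█·       
·██····█··█·····█··█··       
█······█···█···█······       
·█·····█···█··█·█·····       
·········██····██·····       
                             
                             
                             
                             
                             
                             


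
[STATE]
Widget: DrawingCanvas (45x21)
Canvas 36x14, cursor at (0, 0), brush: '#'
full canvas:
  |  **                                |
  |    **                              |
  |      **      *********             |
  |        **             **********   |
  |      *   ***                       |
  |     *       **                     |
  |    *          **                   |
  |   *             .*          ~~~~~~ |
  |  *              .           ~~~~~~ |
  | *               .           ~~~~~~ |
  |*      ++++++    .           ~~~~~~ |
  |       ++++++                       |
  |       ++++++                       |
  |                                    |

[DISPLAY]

+ **                                         
    **                                       
      **      *********                      
        **             **********            
      *   ***                                
     *       **                              
    *          **                            
   *             .*          ~~~~~~          
  *              .           ~~~~~~          
 *               .           ~~~~~~          
*      ++++++    .           ~~~~~~          
       ++++++                                
       ++++++                                
                                             
                                             
                                             
                                             
                                             
                                             
                                             
                                             


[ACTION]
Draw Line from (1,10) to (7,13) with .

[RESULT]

+ **                                         
    **    .                                  
      **  .   *********                      
        ** .           **********            
      *   *.*                                
     *      .**                              
    *       .  **                            
   *         .   .*          ~~~~~~          
  *              .           ~~~~~~          
 *               .           ~~~~~~          
*      ++++++    .           ~~~~~~          
       ++++++                                
       ++++++                                
                                             
                                             
                                             
                                             
                                             
                                             
                                             
                                             


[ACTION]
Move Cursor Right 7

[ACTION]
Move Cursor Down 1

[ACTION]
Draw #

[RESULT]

  **                                         
    ** #  .                                  
      **  .   *********                      
        ** .           **********            
      *   *.*                                
     *      .**                              
    *       .  **                            
   *         .   .*          ~~~~~~          
  *              .           ~~~~~~          
 *               .           ~~~~~~          
*      ++++++    .           ~~~~~~          
       ++++++                                
       ++++++                                
                                             
                                             
                                             
                                             
                                             
                                             
                                             
                                             


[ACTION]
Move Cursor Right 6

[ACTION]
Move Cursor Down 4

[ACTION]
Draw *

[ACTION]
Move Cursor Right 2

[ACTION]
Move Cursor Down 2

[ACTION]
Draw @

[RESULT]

  **                                         
    ** #  .                                  
      **  .   *********                      
        ** .           **********            
      *   *.*                                
     *      .**                              
    *       .  **                            
   *         . @ .*          ~~~~~~          
  *              .           ~~~~~~          
 *               .           ~~~~~~          
*      ++++++    .           ~~~~~~          
       ++++++                                
       ++++++                                
                                             
                                             
                                             
                                             
                                             
                                             
                                             
                                             


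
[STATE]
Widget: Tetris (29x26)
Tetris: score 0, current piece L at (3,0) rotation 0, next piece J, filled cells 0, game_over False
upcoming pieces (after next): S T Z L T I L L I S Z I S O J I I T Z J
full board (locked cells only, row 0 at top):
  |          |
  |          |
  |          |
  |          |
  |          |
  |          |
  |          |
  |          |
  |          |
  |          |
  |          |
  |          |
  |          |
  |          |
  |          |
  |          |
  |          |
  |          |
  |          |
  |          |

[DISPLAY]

     ▒    │Next:             
   ▒▒▒    │█                 
          │███               
          │                  
          │                  
          │                  
          │Score:            
          │0                 
          │                  
          │                  
          │                  
          │                  
          │                  
          │                  
          │                  
          │                  
          │                  
          │                  
          │                  
          │                  
          │                  
          │                  
          │                  
          │                  
          │                  
          │                  


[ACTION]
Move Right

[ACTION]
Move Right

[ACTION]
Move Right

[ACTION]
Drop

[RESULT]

          │Next:             
        ▒ │█                 
      ▒▒▒ │███               
          │                  
          │                  
          │                  
          │Score:            
          │0                 
          │                  
          │                  
          │                  
          │                  
          │                  
          │                  
          │                  
          │                  
          │                  
          │                  
          │                  
          │                  
          │                  
          │                  
          │                  
          │                  
          │                  
          │                  


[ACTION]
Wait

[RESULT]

          │Next:             
          │█                 
        ▒ │███               
      ▒▒▒ │                  
          │                  
          │                  
          │Score:            
          │0                 
          │                  
          │                  
          │                  
          │                  
          │                  
          │                  
          │                  
          │                  
          │                  
          │                  
          │                  
          │                  
          │                  
          │                  
          │                  
          │                  
          │                  
          │                  


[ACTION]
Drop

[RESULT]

          │Next:             
          │█                 
          │███               
        ▒ │                  
      ▒▒▒ │                  
          │                  
          │Score:            
          │0                 
          │                  
          │                  
          │                  
          │                  
          │                  
          │                  
          │                  
          │                  
          │                  
          │                  
          │                  
          │                  
          │                  
          │                  
          │                  
          │                  
          │                  
          │                  


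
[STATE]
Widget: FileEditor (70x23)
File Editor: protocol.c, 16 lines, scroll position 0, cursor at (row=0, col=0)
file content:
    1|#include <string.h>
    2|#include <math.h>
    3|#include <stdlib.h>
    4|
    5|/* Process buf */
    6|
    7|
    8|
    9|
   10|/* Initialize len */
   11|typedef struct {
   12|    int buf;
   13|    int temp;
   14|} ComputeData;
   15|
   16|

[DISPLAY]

█include <string.h>                                                  ▲
#include <math.h>                                                    █
#include <stdlib.h>                                                  ░
                                                                     ░
/* Process buf */                                                    ░
                                                                     ░
                                                                     ░
                                                                     ░
                                                                     ░
/* Initialize len */                                                 ░
typedef struct {                                                     ░
    int buf;                                                         ░
    int temp;                                                        ░
} ComputeData;                                                       ░
                                                                     ░
                                                                     ░
                                                                     ░
                                                                     ░
                                                                     ░
                                                                     ░
                                                                     ░
                                                                     ░
                                                                     ▼


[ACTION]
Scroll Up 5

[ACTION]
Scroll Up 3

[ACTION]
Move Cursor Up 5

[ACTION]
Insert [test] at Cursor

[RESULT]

test█include <string.h>                                              ▲
#include <math.h>                                                    █
#include <stdlib.h>                                                  ░
                                                                     ░
/* Process buf */                                                    ░
                                                                     ░
                                                                     ░
                                                                     ░
                                                                     ░
/* Initialize len */                                                 ░
typedef struct {                                                     ░
    int buf;                                                         ░
    int temp;                                                        ░
} ComputeData;                                                       ░
                                                                     ░
                                                                     ░
                                                                     ░
                                                                     ░
                                                                     ░
                                                                     ░
                                                                     ░
                                                                     ░
                                                                     ▼


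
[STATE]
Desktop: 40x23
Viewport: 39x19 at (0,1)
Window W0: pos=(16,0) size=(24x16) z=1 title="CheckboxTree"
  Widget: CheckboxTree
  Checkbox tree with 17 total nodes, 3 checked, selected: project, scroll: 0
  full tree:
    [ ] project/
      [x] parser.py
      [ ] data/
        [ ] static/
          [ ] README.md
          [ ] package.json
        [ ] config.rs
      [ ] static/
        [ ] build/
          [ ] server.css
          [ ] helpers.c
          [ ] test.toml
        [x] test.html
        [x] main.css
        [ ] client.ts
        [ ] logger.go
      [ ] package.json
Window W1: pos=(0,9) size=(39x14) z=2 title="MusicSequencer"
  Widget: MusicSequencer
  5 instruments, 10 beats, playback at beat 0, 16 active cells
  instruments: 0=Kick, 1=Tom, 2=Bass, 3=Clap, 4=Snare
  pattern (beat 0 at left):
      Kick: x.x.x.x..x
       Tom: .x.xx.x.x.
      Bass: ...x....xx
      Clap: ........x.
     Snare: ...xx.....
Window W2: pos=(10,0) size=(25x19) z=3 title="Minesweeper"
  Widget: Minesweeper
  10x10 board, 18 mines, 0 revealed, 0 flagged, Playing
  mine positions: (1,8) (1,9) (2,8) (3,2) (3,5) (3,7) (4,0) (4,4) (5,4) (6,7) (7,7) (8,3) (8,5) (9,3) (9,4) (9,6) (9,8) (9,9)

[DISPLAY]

          ┃ Minesweeper           ┃    
          ┠───────────────────────┨────
          ┃■■■■■■■■■■             ┃    
          ┃■■■■■■■■■■             ┃    
          ┃■■■■■■■■■■             ┃    
          ┃■■■■■■■■■■             ┃    
          ┃■■■■■■■■■■             ┃md  
          ┃■■■■■■■■■■             ┃.jso
┏━━━━━━━━━┃■■■■■■■■■■             ┃━━━┓
┃ MusicSeq┃■■■■■■■■■■             ┃   ┃
┠─────────┃■■■■■■■■■■             ┃───┨
┃      ▼12┃■■■■■■■■■■             ┃   ┃
┃  Kick█·█┃                       ┃   ┃
┃   Tom·█·┃                       ┃   ┃
┃  Bass···┃                       ┃   ┃
┃  Clap···┃                       ┃   ┃
┃ Snare···┃                       ┃   ┃
┃         ┗━━━━━━━━━━━━━━━━━━━━━━━┛   ┃
┃                                     ┃


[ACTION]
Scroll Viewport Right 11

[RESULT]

         ┃ Minesweeper           ┃    ┃
         ┠───────────────────────┨────┨
         ┃■■■■■■■■■■             ┃    ┃
         ┃■■■■■■■■■■             ┃    ┃
         ┃■■■■■■■■■■             ┃    ┃
         ┃■■■■■■■■■■             ┃    ┃
         ┃■■■■■■■■■■             ┃md  ┃
         ┃■■■■■■■■■■             ┃.jso┃
━━━━━━━━━┃■■■■■■■■■■             ┃━━━┓┃
 MusicSeq┃■■■■■■■■■■             ┃   ┃┃
─────────┃■■■■■■■■■■             ┃───┨┃
      ▼12┃■■■■■■■■■■             ┃   ┃┃
  Kick█·█┃                       ┃   ┃┃
   Tom·█·┃                       ┃   ┃┃
  Bass···┃                       ┃   ┃┛
  Clap···┃                       ┃   ┃ 
 Snare···┃                       ┃   ┃ 
         ┗━━━━━━━━━━━━━━━━━━━━━━━┛   ┃ 
                                     ┃ 


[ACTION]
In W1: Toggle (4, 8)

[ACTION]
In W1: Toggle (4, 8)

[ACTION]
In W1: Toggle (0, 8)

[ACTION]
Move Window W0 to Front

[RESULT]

         ┃ Mine┃ CheckboxTree         ┃
         ┠─────┠──────────────────────┨
         ┃■■■■■┃>[-] project/         ┃
         ┃■■■■■┃   [x] parser.py      ┃
         ┃■■■■■┃   [ ] data/          ┃
         ┃■■■■■┃     [ ] static/      ┃
         ┃■■■■■┃       [ ] README.md  ┃
         ┃■■■■■┃       [ ] package.jso┃
━━━━━━━━━┃■■■■■┃     [ ] config.rs    ┃
 MusicSeq┃■■■■■┃   [-] static/        ┃
─────────┃■■■■■┃     [ ] build/       ┃
      ▼12┃■■■■■┃       [ ] server.css ┃
  Kick█·█┃     ┃       [ ] helpers.c  ┃
   Tom·█·┃     ┃       [ ] test.toml  ┃
  Bass···┃     ┗━━━━━━━━━━━━━━━━━━━━━━┛
  Clap···┃                       ┃   ┃ 
 Snare···┃                       ┃   ┃ 
         ┗━━━━━━━━━━━━━━━━━━━━━━━┛   ┃ 
                                     ┃ 


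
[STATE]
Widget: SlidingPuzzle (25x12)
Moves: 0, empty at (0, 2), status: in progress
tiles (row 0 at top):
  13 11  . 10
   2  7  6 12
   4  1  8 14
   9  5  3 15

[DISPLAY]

┌────┬────┬────┬────┐    
│ 13 │ 11 │    │ 10 │    
├────┼────┼────┼────┤    
│  2 │  7 │  6 │ 12 │    
├────┼────┼────┼────┤    
│  4 │  1 │  8 │ 14 │    
├────┼────┼────┼────┤    
│  9 │  5 │  3 │ 15 │    
└────┴────┴────┴────┘    
Moves: 0                 
                         
                         


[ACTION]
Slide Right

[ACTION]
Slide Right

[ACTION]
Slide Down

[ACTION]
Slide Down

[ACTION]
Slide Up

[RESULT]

┌────┬────┬────┬────┐    
│  2 │ 13 │ 11 │ 10 │    
├────┼────┼────┼────┤    
│    │  7 │  6 │ 12 │    
├────┼────┼────┼────┤    
│  4 │  1 │  8 │ 14 │    
├────┼────┼────┼────┤    
│  9 │  5 │  3 │ 15 │    
└────┴────┴────┴────┘    
Moves: 3                 
                         
                         


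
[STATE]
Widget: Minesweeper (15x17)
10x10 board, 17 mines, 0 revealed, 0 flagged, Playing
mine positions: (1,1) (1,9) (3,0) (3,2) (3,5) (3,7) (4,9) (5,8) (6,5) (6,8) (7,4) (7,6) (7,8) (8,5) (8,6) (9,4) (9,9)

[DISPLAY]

■■■■■■■■■■     
■■■■■■■■■■     
■■■■■■■■■■     
■■■■■■■■■■     
■■■■■■■■■■     
■■■■■■■■■■     
■■■■■■■■■■     
■■■■■■■■■■     
■■■■■■■■■■     
■■■■■■■■■■     
               
               
               
               
               
               
               


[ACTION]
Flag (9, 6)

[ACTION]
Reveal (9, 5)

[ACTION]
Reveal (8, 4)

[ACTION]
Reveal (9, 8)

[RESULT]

■■■■■■■■■■     
■■■■■■■■■■     
■■■■■■■■■■     
■■■■■■■■■■     
■■■■■■■■■■     
■■■■■■■■■■     
■■■■■■■■■■     
■■■■■■■■■■     
■■■■3■■■■■     
■■■■■3⚑■1■     
               
               
               
               
               
               
               


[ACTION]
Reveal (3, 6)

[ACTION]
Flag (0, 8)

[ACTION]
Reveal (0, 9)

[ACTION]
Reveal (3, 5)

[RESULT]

■■■■■■■■⚑1     
■✹■■■■■■■✹     
■■■■■■■■■■     
✹■✹■■✹2✹■■     
■■■■■■■■■✹     
■■■■■■■■✹■     
■■■■■✹■■✹■     
■■■■✹■✹■✹■     
■■■■3✹✹■■■     
■■■■✹3⚑■1✹     
               
               
               
               
               
               
               


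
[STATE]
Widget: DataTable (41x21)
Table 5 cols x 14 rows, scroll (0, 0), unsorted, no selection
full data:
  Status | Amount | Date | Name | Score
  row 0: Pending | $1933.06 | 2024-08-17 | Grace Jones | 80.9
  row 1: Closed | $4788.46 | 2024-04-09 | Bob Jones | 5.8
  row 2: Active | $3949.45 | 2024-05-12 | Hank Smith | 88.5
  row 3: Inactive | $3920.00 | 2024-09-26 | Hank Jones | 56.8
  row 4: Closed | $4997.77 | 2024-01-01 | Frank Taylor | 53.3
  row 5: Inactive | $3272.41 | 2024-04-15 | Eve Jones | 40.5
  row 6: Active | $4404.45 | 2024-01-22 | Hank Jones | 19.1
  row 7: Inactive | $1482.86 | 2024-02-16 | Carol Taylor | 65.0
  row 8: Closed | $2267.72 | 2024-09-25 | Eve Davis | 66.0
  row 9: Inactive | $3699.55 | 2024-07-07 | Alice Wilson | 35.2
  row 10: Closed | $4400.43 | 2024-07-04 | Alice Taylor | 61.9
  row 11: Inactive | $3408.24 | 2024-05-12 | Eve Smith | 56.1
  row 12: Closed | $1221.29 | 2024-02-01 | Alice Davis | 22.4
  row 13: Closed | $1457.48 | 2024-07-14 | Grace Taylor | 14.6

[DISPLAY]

Status  │Amount  │Date      │Name        
────────┼────────┼──────────┼────────────
Pending │$1933.06│2024-08-17│Grace Jones 
Closed  │$4788.46│2024-04-09│Bob Jones   
Active  │$3949.45│2024-05-12│Hank Smith  
Inactive│$3920.00│2024-09-26│Hank Jones  
Closed  │$4997.77│2024-01-01│Frank Taylor
Inactive│$3272.41│2024-04-15│Eve Jones   
Active  │$4404.45│2024-01-22│Hank Jones  
Inactive│$1482.86│2024-02-16│Carol Taylor
Closed  │$2267.72│2024-09-25│Eve Davis   
Inactive│$3699.55│2024-07-07│Alice Wilson
Closed  │$4400.43│2024-07-04│Alice Taylor
Inactive│$3408.24│2024-05-12│Eve Smith   
Closed  │$1221.29│2024-02-01│Alice Davis 
Closed  │$1457.48│2024-07-14│Grace Taylor
                                         
                                         
                                         
                                         
                                         


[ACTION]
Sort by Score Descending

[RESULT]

Status  │Amount  │Date      │Name        
────────┼────────┼──────────┼────────────
Active  │$3949.45│2024-05-12│Hank Smith  
Pending │$1933.06│2024-08-17│Grace Jones 
Closed  │$2267.72│2024-09-25│Eve Davis   
Inactive│$1482.86│2024-02-16│Carol Taylor
Closed  │$4400.43│2024-07-04│Alice Taylor
Inactive│$3920.00│2024-09-26│Hank Jones  
Inactive│$3408.24│2024-05-12│Eve Smith   
Closed  │$4997.77│2024-01-01│Frank Taylor
Inactive│$3272.41│2024-04-15│Eve Jones   
Inactive│$3699.55│2024-07-07│Alice Wilson
Closed  │$1221.29│2024-02-01│Alice Davis 
Active  │$4404.45│2024-01-22│Hank Jones  
Closed  │$1457.48│2024-07-14│Grace Taylor
Closed  │$4788.46│2024-04-09│Bob Jones   
                                         
                                         
                                         
                                         
                                         


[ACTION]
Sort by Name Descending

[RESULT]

Status  │Amount  │Date      │Name       ▼
────────┼────────┼──────────┼────────────
Active  │$3949.45│2024-05-12│Hank Smith  
Inactive│$3920.00│2024-09-26│Hank Jones  
Active  │$4404.45│2024-01-22│Hank Jones  
Closed  │$1457.48│2024-07-14│Grace Taylor
Pending │$1933.06│2024-08-17│Grace Jones 
Closed  │$4997.77│2024-01-01│Frank Taylor
Inactive│$3408.24│2024-05-12│Eve Smith   
Inactive│$3272.41│2024-04-15│Eve Jones   
Closed  │$2267.72│2024-09-25│Eve Davis   
Inactive│$1482.86│2024-02-16│Carol Taylor
Closed  │$4788.46│2024-04-09│Bob Jones   
Inactive│$3699.55│2024-07-07│Alice Wilson
Closed  │$4400.43│2024-07-04│Alice Taylor
Closed  │$1221.29│2024-02-01│Alice Davis 
                                         
                                         
                                         
                                         
                                         


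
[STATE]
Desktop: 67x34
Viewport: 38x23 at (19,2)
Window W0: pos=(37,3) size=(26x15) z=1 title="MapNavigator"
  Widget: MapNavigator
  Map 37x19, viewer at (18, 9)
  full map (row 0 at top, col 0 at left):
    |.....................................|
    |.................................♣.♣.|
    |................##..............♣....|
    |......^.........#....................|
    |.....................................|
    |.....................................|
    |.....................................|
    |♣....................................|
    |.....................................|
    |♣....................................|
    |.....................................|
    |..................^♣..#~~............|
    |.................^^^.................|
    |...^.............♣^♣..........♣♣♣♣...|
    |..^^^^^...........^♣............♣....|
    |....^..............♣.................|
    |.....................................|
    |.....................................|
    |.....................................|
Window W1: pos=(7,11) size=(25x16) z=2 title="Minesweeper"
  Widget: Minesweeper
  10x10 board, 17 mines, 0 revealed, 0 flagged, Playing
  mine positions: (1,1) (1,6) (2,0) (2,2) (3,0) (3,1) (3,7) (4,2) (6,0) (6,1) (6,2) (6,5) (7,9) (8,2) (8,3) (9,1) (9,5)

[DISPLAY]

                                      
                  ┏━━━━━━━━━━━━━━━━━━━
                  ┃ MapNavigator      
                  ┠───────────────────
                  ┃...................
                  ┃...................
                  ┃...................
                  ┃...................
                  ┃...................
━━━━━━━━━━━━┓     ┃............@......
r           ┃     ┃...................
────────────┨     ┃............^♣..#~~
            ┃     ┃...........^^^.....
            ┃     ┃...........♣^♣.....
            ┃     ┃^...........^♣.....
            ┃     ┗━━━━━━━━━━━━━━━━━━━
            ┃                         
            ┃                         
            ┃                         
            ┃                         
            ┃                         
            ┃                         
            ┃                         


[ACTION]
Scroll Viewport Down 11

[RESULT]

━━━━━━━━━━━━┓     ┃............@......
r           ┃     ┃...................
────────────┨     ┃............^♣..#~~
            ┃     ┃...........^^^.....
            ┃     ┃...........♣^♣.....
            ┃     ┃^...........^♣.....
            ┃     ┗━━━━━━━━━━━━━━━━━━━
            ┃                         
            ┃                         
            ┃                         
            ┃                         
            ┃                         
            ┃                         
            ┃                         
            ┃                         
━━━━━━━━━━━━┛                         
                                      
                                      
                                      
                                      
                                      
                                      
                                      


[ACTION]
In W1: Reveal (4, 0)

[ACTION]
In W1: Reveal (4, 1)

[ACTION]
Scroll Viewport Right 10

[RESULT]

━━┓     ┃............@...........┃    
  ┃     ┃........................┃    
──┨     ┃............^♣..#~~.....┃    
  ┃     ┃...........^^^..........┃    
  ┃     ┃...........♣^♣..........┃    
  ┃     ┃^...........^♣..........┃    
  ┃     ┗━━━━━━━━━━━━━━━━━━━━━━━━┛    
  ┃                                   
  ┃                                   
  ┃                                   
  ┃                                   
  ┃                                   
  ┃                                   
  ┃                                   
  ┃                                   
━━┛                                   
                                      
                                      
                                      
                                      
                                      
                                      
                                      


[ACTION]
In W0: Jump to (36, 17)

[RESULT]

━━┓     ┃............@           ┃    
  ┃     ┃.............           ┃    
──┨     ┃                        ┃    
  ┃     ┃                        ┃    
  ┃     ┃                        ┃    
  ┃     ┃                        ┃    
  ┃     ┗━━━━━━━━━━━━━━━━━━━━━━━━┛    
  ┃                                   
  ┃                                   
  ┃                                   
  ┃                                   
  ┃                                   
  ┃                                   
  ┃                                   
  ┃                                   
━━┛                                   
                                      
                                      
                                      
                                      
                                      
                                      
                                      


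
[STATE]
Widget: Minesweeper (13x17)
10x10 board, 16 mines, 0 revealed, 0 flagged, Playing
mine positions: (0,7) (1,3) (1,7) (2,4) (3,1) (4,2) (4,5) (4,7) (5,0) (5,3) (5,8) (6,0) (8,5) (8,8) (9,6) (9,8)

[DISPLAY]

■■■■■■■■■■   
■■■■■■■■■■   
■■■■■■■■■■   
■■■■■■■■■■   
■■■■■■■■■■   
■■■■■■■■■■   
■■■■■■■■■■   
■■■■■■■■■■   
■■■■■■■■■■   
■■■■■■■■■■   
             
             
             
             
             
             
             


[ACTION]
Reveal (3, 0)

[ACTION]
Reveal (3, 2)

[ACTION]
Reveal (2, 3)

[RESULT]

■■■■■■■■■■   
■■■■■■■■■■   
■■■2■■■■■■   
1■2■■■■■■■   
■■■■■■■■■■   
■■■■■■■■■■   
■■■■■■■■■■   
■■■■■■■■■■   
■■■■■■■■■■   
■■■■■■■■■■   
             
             
             
             
             
             
             


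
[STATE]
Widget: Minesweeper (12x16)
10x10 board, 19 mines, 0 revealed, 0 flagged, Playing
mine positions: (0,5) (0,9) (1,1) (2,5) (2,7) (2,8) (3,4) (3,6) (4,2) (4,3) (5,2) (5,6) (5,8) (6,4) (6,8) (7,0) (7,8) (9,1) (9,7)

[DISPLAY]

■■■■■■■■■■  
■■■■■■■■■■  
■■■■■■■■■■  
■■■■■■■■■■  
■■■■■■■■■■  
■■■■■■■■■■  
■■■■■■■■■■  
■■■■■■■■■■  
■■■■■■■■■■  
■■■■■■■■■■  
            
            
            
            
            
            


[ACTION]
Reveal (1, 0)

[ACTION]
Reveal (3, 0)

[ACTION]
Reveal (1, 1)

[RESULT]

■■■■■✹■■■✹  
1✹■■■■■■■■  
11■■■✹■✹✹■  
 1■■✹■✹■■■  
 2✹✹■■■■■■  
 2✹■■■✹■✹■  
12■■✹■■■✹■  
✹■■■■■■■✹■  
■■■■■■■■■■  
■✹■■■■■✹■■  
            
            
            
            
            
            


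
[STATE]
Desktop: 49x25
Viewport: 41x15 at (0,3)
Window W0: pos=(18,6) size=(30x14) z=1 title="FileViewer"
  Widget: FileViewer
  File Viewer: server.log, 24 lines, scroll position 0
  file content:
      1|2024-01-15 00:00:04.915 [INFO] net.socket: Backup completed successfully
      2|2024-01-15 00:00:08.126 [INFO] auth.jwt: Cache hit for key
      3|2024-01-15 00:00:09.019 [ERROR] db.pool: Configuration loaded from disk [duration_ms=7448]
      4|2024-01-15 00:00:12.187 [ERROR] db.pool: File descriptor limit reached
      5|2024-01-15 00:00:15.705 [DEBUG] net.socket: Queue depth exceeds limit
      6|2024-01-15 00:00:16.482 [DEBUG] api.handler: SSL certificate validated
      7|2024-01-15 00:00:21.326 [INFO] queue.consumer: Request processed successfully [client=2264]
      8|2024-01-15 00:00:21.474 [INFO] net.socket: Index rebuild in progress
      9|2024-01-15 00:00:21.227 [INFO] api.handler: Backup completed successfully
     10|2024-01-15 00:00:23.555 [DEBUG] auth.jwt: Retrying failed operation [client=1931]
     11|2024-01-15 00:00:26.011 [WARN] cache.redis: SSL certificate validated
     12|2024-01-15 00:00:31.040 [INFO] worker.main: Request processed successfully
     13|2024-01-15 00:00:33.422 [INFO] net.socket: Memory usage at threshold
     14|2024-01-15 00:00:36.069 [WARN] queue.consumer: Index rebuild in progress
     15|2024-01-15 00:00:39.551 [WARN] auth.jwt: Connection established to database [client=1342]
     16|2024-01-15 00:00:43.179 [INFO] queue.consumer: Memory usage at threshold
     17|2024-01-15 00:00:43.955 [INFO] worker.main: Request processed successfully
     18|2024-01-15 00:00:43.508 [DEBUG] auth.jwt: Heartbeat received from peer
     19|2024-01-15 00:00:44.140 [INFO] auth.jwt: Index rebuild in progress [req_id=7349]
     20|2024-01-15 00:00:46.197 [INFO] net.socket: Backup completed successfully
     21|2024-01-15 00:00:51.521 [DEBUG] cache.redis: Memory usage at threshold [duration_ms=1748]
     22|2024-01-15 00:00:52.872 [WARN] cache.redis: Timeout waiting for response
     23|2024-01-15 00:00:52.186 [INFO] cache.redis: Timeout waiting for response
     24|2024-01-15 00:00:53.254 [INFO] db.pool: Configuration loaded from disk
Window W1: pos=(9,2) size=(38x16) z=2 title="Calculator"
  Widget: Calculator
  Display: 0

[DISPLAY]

         ┃ Calculator                    
         ┠───────────────────────────────
         ┃                               
         ┃┌───┬───┬───┬───┐              
         ┃│ 7 │ 8 │ 9 │ ÷ │              
         ┃├───┼───┼───┼───┤              
         ┃│ 4 │ 5 │ 6 │ × │              
         ┃├───┼───┼───┼───┤              
         ┃│ 1 │ 2 │ 3 │ - │              
         ┃├───┼───┼───┼───┤              
         ┃│ 0 │ . │ = │ + │              
         ┃├───┼───┼───┼───┤              
         ┃│ C │ MC│ MR│ M+│              
         ┃└───┴───┴───┴───┘              
         ┗━━━━━━━━━━━━━━━━━━━━━━━━━━━━━━━


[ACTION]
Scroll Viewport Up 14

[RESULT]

                                         
                                         
         ┏━━━━━━━━━━━━━━━━━━━━━━━━━━━━━━━
         ┃ Calculator                    
         ┠───────────────────────────────
         ┃                               
         ┃┌───┬───┬───┬───┐              
         ┃│ 7 │ 8 │ 9 │ ÷ │              
         ┃├───┼───┼───┼───┤              
         ┃│ 4 │ 5 │ 6 │ × │              
         ┃├───┼───┼───┼───┤              
         ┃│ 1 │ 2 │ 3 │ - │              
         ┃├───┼───┼───┼───┤              
         ┃│ 0 │ . │ = │ + │              
         ┃├───┼───┼───┼───┤              


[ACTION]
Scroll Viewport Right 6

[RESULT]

                                         
                                         
   ┏━━━━━━━━━━━━━━━━━━━━━━━━━━━━━━━━━━━━┓
   ┃ Calculator                         ┃
   ┠────────────────────────────────────┨
   ┃                                   0┃
   ┃┌───┬───┬───┬───┐                   ┃
   ┃│ 7 │ 8 │ 9 │ ÷ │                   ┃
   ┃├───┼───┼───┼───┤                   ┃
   ┃│ 4 │ 5 │ 6 │ × │                   ┃
   ┃├───┼───┼───┼───┤                   ┃
   ┃│ 1 │ 2 │ 3 │ - │                   ┃
   ┃├───┼───┼───┼───┤                   ┃
   ┃│ 0 │ . │ = │ + │                   ┃
   ┃├───┼───┼───┼───┤                   ┃


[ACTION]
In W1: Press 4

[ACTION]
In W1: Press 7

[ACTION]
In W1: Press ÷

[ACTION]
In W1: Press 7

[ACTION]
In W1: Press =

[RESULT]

                                         
                                         
   ┏━━━━━━━━━━━━━━━━━━━━━━━━━━━━━━━━━━━━┓
   ┃ Calculator                         ┃
   ┠────────────────────────────────────┨
   ┃                         6.714285714┃
   ┃┌───┬───┬───┬───┐                   ┃
   ┃│ 7 │ 8 │ 9 │ ÷ │                   ┃
   ┃├───┼───┼───┼───┤                   ┃
   ┃│ 4 │ 5 │ 6 │ × │                   ┃
   ┃├───┼───┼───┼───┤                   ┃
   ┃│ 1 │ 2 │ 3 │ - │                   ┃
   ┃├───┼───┼───┼───┤                   ┃
   ┃│ 0 │ . │ = │ + │                   ┃
   ┃├───┼───┼───┼───┤                   ┃
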